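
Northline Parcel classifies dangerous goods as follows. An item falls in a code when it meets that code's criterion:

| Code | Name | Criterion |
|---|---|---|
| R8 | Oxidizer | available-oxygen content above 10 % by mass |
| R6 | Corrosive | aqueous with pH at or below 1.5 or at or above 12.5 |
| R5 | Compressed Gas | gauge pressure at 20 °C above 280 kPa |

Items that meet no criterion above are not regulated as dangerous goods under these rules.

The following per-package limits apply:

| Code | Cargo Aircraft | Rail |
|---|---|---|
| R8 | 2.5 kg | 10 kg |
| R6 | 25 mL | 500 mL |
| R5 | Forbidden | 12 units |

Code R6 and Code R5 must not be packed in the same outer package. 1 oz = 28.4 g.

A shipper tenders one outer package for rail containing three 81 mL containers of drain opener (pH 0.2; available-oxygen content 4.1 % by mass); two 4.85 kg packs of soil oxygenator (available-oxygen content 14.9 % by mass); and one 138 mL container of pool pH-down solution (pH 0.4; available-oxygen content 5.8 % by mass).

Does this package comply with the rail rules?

pH 0.2 meets the Code R6 criterion (Corrosive), so the drain opener is Code R6.
Available-oxygen content 14.9 % by mass meets the Code R8 criterion (Oxidizer), so the soil oxygenator is Code R8.
The pool pH-down solution has pH 0.4, which is ≤ 1.5, so it is Code R6 (Corrosive).
Total Code R6: (three 81 mL containers = 243 mL) + 138 mL = 381 mL.
That is within the Code R6 rail limit of 500 mL.
Code R8 quantity: two 4.85 kg packs = 9.7 kg.
That is within the Code R8 rail limit of 10 kg.
The segregation rule (Code R6 with Code R5) does not apply to Code R6 with Code R8.
Every hazard code is within its rail limit and no segregation rule is violated.

Yes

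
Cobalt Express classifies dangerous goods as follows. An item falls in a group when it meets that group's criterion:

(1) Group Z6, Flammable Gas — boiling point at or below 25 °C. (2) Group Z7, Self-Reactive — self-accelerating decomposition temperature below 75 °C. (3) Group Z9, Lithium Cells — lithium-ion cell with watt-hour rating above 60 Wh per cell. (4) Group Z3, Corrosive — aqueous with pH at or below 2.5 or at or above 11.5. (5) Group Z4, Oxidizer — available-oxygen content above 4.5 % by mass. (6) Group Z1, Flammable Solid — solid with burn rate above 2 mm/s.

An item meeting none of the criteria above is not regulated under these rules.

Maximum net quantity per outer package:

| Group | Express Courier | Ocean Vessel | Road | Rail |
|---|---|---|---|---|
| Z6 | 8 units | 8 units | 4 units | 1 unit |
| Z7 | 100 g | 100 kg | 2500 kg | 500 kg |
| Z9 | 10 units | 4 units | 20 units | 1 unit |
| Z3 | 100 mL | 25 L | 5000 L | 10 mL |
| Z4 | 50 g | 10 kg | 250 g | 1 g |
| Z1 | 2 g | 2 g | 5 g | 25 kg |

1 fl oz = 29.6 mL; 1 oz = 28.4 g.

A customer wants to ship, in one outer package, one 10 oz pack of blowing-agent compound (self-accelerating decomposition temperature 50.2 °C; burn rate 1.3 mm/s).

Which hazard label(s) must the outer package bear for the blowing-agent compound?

Group Z7

The blowing-agent compound has self-accelerating decomposition temperature 50.2 °C, which is < 75 °C, so it is Group Z7 (Self-Reactive).
Only the Group Z7 label is required.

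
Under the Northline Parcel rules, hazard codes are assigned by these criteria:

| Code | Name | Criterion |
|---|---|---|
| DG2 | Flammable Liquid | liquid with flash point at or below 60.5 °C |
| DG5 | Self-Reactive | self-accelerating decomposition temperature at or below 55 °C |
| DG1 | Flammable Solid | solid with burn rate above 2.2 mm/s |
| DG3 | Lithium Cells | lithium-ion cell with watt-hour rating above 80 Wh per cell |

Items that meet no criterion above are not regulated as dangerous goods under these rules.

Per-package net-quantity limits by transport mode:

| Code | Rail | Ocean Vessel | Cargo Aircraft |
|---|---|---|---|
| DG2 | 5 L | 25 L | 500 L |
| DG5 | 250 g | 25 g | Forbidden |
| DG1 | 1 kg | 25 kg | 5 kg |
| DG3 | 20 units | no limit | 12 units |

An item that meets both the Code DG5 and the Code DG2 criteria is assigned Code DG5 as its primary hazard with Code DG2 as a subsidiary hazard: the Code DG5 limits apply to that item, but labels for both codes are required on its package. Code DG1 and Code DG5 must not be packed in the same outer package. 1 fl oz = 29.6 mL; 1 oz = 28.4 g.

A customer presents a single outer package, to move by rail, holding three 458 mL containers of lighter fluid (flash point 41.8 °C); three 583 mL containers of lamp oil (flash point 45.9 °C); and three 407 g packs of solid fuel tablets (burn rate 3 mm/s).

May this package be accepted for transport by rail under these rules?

No

Flash point 41.8 °C meets the Code DG2 criterion (Flammable Liquid), so the lighter fluid is Code DG2.
With flash point 45.9 °C (≤ 60.5 °C), the lamp oil falls in Code DG2.
The solid fuel tablets have burn rate 3 mm/s, which is > 2.2 mm/s, so they are Code DG1 (Flammable Solid).
Code DG2 net quantity: (three 458 mL containers = 1.374 L) + (three 583 mL containers = 1.749 L) = 3.123 L.
3.123 L ≤ 5 L (rail limit, Code DG2) — within limit.
Code DG1 quantity: three 407 g packs = 1.221 kg.
1.221 kg exceeds the rail limit of 1 kg for Code DG1.
The segregation rule (Code DG1 with Code DG5) does not apply to Code DG2 with Code DG1.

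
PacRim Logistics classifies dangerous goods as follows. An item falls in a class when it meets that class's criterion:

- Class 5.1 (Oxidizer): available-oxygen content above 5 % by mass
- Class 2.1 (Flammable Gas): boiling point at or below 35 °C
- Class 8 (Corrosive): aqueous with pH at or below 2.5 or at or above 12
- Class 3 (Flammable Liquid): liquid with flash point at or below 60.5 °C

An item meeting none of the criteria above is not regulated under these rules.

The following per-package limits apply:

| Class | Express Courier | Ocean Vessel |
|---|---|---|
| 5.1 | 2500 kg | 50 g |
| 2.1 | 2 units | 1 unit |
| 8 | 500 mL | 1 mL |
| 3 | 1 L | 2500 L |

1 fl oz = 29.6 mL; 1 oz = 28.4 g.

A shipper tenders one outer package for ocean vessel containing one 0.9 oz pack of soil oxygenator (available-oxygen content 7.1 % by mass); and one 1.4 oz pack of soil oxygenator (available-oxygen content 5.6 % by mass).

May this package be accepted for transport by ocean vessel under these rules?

Available-oxygen content 7.1 % by mass meets the Class 5.1 criterion (Oxidizer), so the soil oxygenator is Class 5.1.
With available-oxygen content 5.6 % by mass (> 5 % by mass), the soil oxygenator falls in Class 5.1.
Total Class 5.1: (one 0.9 oz pack = 25.56 g) + (one 1.4 oz pack = 39.76 g) = 65.32 g.
65.32 g > 50 g (ocean vessel limit, Class 5.1) — over the limit.

No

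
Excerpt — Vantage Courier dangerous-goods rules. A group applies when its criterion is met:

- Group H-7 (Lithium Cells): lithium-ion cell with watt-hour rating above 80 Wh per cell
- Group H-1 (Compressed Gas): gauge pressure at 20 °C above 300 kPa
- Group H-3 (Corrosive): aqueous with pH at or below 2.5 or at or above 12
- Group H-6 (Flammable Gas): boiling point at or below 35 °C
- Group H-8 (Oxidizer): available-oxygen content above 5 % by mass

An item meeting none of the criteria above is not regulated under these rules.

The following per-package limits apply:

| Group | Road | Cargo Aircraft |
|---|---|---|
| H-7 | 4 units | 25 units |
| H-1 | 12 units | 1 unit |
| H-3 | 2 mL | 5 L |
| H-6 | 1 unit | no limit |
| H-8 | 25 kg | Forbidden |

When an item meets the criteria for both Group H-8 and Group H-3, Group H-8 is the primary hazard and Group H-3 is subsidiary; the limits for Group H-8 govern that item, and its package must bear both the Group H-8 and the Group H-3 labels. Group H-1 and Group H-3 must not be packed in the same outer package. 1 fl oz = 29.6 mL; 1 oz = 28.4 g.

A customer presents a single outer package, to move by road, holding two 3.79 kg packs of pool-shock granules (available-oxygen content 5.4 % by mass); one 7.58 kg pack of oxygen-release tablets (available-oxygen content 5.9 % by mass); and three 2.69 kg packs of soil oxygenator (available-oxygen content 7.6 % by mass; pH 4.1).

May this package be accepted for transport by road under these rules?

Yes

Available-oxygen content 5.4 % by mass meets the Group H-8 criterion (Oxidizer), so the pool-shock granules are Group H-8.
Oxygen-release tablets: available-oxygen content 5.9 % by mass > 5 % by mass → Group H-8 (Oxidizer).
The soil oxygenator has available-oxygen content 7.6 % by mass, which is > 5 % by mass, so it is Group H-8 (Oxidizer).
Total Group H-8: (two 3.79 kg packs = 7.58 kg) + 7.58 kg + (three 2.69 kg packs = 8.07 kg) = 23.23 kg.
23.23 kg is within the road limit of 25 kg for Group H-8.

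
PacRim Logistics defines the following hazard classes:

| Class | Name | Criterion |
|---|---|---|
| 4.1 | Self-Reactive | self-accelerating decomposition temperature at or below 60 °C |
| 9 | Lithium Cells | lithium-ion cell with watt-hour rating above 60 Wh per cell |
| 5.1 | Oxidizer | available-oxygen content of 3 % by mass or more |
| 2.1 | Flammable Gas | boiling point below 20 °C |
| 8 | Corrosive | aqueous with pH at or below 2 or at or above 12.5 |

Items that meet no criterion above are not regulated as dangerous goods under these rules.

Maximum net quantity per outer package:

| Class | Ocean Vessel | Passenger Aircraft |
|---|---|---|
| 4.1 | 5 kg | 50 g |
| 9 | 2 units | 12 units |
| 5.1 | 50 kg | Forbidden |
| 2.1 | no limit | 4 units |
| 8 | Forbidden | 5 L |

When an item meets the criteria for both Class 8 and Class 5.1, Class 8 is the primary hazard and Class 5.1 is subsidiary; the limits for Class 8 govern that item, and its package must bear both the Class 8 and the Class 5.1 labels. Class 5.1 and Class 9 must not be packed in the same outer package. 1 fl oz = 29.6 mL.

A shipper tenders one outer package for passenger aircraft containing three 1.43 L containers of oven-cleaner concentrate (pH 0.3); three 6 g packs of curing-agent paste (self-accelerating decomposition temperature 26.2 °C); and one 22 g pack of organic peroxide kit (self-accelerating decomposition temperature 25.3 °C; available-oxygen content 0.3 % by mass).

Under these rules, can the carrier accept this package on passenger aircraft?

Yes

With pH 0.3 (≤ 2), the oven-cleaner concentrate falls in Class 8.
Self-accelerating decomposition temperature 26.2 °C meets the Class 4.1 criterion (Self-Reactive), so the curing-agent paste is Class 4.1.
The organic peroxide kit has self-accelerating decomposition temperature 25.3 °C, which is ≤ 60 °C, so it is Class 4.1 (Self-Reactive).
Total Class 4.1: (three 6 g packs = 18 g) + 22 g = 40 g.
That is within the Class 4.1 passenger aircraft limit of 50 g.
Class 8 quantity: three 1.43 L containers = 4.29 L.
4.29 L ≤ 5 L (passenger aircraft limit, Class 8) — within limit.
The segregation rule (Class 5.1 with Class 9) does not apply to Class 4.1 with Class 8.
Every hazard class is within its passenger aircraft limit and no segregation rule is violated.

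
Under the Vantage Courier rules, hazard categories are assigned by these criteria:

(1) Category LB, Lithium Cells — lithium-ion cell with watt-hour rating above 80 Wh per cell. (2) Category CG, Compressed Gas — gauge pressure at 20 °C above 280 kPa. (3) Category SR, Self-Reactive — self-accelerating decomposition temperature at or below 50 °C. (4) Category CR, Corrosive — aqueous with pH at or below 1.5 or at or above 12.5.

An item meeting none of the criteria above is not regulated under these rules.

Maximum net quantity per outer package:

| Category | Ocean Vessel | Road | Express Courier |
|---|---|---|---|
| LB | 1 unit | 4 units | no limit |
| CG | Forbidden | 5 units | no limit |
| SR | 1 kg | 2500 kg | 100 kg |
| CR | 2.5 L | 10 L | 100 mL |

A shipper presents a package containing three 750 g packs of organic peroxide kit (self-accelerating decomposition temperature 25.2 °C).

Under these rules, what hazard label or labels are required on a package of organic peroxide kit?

With self-accelerating decomposition temperature 25.2 °C (≤ 50 °C), the organic peroxide kit falls in Category SR.
Only the Category SR label is required.

Category SR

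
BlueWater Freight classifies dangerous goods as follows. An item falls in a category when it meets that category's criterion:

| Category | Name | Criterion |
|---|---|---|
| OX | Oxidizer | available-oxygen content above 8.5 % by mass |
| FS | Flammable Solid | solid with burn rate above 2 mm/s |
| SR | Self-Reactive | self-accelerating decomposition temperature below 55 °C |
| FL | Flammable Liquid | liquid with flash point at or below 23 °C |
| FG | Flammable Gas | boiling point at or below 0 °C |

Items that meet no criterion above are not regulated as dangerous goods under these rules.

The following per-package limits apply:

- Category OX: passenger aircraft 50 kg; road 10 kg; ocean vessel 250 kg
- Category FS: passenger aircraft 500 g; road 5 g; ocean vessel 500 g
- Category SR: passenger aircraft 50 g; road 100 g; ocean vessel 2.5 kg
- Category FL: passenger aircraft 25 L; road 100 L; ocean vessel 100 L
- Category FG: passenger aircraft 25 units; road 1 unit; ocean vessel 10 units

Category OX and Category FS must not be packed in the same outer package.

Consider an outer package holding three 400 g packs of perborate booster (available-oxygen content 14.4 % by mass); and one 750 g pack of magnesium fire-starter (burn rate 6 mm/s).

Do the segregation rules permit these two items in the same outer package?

No

Perborate booster: available-oxygen content 14.4 % by mass > 8.5 % by mass → Category OX (Oxidizer).
Magnesium fire-starter: burn rate 6 mm/s > 2 mm/s → Category FS (Flammable Solid).
Category OX and Category FS may not share an outer package.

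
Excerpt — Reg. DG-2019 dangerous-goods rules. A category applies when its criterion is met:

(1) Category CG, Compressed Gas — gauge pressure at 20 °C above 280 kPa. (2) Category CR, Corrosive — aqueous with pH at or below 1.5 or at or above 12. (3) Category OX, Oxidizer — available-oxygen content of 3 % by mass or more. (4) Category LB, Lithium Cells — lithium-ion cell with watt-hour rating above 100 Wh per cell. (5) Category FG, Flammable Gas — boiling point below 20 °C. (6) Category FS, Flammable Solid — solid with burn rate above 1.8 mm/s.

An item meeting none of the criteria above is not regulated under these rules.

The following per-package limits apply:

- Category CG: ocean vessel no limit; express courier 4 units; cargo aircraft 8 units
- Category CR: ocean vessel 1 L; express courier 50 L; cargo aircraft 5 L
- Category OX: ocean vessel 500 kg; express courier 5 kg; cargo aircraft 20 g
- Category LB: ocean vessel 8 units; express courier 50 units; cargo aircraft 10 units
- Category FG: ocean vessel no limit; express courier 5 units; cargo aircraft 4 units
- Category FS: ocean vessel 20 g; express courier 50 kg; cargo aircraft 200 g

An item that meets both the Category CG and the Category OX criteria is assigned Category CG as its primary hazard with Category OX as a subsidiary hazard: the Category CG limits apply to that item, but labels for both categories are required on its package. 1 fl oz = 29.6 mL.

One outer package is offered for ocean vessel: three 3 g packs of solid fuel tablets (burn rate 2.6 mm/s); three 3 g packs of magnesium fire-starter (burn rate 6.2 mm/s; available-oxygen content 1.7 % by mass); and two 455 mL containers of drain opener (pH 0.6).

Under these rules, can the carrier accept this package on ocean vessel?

Solid fuel tablets: burn rate 2.6 mm/s > 1.8 mm/s → Category FS (Flammable Solid).
The magnesium fire-starter has burn rate 6.2 mm/s, which is > 1.8 mm/s, so it is Category FS (Flammable Solid).
With pH 0.6 (≤ 1.5), the drain opener falls in Category CR.
Category CR quantity: two 455 mL containers = 910 mL.
That is within the Category CR ocean vessel limit of 1 L.
Category FS net quantity: (three 3 g packs = 9 g) + (three 3 g packs = 9 g) = 18 g.
18 g ≤ 20 g (ocean vessel limit, Category FS) — within limit.
Every hazard category is within its ocean vessel limit and no segregation rule is violated.

Yes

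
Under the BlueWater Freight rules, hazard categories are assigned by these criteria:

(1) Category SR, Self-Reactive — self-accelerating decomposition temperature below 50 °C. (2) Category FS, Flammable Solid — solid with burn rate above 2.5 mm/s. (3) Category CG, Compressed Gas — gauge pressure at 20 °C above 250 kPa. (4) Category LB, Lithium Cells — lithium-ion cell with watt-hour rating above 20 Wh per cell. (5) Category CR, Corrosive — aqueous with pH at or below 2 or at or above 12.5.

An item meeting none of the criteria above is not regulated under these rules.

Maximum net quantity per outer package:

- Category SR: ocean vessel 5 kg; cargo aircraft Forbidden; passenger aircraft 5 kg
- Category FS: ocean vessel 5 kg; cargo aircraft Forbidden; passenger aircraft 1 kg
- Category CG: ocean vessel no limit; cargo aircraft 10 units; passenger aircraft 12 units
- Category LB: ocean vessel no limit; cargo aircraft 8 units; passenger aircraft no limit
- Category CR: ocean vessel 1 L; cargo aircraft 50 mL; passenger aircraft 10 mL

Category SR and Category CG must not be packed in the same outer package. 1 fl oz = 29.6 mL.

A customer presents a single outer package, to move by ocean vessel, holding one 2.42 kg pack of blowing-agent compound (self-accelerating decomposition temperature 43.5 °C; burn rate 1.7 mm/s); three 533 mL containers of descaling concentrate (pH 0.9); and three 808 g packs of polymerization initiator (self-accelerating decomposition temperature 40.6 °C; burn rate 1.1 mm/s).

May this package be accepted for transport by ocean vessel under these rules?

No

Blowing-agent compound: self-accelerating decomposition temperature 43.5 °C < 50 °C → Category SR (Self-Reactive).
pH 0.9 meets the Category CR criterion (Corrosive), so the descaling concentrate is Category CR.
Polymerization initiator: self-accelerating decomposition temperature 40.6 °C < 50 °C → Category SR (Self-Reactive).
Total Category SR: 2.42 kg + (three 808 g packs = 2.424 kg) = 4.844 kg.
That is within the Category SR ocean vessel limit of 5 kg.
Category CR quantity: three 533 mL containers = 1.599 L.
That exceeds the Category CR ocean vessel limit of 1 L.
The segregation rule (Category SR with Category CG) does not apply to Category SR with Category CR.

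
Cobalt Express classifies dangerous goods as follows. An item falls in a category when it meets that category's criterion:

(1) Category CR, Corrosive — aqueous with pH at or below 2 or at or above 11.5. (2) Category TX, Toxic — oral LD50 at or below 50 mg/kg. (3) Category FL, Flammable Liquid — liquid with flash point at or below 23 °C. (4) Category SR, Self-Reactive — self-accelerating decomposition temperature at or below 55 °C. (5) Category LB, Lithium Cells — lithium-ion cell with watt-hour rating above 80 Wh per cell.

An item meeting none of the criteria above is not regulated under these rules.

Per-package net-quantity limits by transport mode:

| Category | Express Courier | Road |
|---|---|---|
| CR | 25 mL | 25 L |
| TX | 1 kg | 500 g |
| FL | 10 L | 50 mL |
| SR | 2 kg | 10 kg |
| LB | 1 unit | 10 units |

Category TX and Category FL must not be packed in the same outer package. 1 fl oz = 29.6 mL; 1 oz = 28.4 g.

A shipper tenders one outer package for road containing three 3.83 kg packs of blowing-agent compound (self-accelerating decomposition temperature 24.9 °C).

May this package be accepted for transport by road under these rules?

The blowing-agent compound has self-accelerating decomposition temperature 24.9 °C, which is ≤ 55 °C, so it is Category SR (Self-Reactive).
Category SR quantity: three 3.83 kg packs = 11.49 kg.
That exceeds the Category SR road limit of 10 kg.

No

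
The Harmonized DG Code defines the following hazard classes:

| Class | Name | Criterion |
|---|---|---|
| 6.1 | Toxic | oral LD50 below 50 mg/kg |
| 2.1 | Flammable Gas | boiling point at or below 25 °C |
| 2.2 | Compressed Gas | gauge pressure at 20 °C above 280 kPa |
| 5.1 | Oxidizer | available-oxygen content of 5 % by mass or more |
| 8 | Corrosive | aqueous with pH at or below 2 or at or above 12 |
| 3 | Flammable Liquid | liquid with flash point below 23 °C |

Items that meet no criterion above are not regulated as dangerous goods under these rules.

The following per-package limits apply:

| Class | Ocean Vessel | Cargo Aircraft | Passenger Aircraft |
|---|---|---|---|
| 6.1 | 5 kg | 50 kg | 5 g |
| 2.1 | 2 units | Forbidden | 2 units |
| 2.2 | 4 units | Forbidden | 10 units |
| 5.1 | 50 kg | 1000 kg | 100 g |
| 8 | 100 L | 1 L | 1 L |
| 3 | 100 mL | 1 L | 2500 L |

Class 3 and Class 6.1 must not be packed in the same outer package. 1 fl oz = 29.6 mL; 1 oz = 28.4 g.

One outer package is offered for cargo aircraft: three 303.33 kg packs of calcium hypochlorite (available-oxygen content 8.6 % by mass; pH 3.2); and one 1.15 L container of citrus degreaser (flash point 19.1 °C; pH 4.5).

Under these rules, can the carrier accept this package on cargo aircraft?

With available-oxygen content 8.6 % by mass (≥ 5 % by mass), the calcium hypochlorite falls in Class 5.1.
The citrus degreaser has flash point 19.1 °C, which is < 23 °C, so it is Class 3 (Flammable Liquid).
Class 3 quantity: 1.15 L.
That exceeds the Class 3 cargo aircraft limit of 1 L.
Class 5.1 quantity: three 303.33 kg packs = 909.99 kg.
That is within the Class 5.1 cargo aircraft limit of 1000 kg.
The segregation rule (Class 3 with Class 6.1) does not apply to Class 3 with Class 5.1.

No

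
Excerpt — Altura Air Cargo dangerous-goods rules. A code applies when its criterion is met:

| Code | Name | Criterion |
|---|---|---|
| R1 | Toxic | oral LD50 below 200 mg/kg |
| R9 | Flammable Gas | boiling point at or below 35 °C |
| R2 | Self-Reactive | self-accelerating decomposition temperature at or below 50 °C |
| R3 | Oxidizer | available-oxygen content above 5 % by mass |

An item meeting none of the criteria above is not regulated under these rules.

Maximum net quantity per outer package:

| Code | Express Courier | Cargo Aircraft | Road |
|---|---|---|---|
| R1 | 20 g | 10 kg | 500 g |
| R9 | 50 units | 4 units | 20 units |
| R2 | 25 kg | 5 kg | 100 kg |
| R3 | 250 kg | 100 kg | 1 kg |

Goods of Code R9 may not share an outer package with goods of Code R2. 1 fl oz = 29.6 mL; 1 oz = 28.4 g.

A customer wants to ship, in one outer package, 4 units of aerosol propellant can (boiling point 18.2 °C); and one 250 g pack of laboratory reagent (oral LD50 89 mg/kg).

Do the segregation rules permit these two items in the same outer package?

Yes

With boiling point 18.2 °C (≤ 35 °C), the aerosol propellant can falls in Code R9.
With oral LD50 89 mg/kg (< 200 mg/kg), the laboratory reagent falls in Code R1.
No segregation rule bars Code R9 with Code R1.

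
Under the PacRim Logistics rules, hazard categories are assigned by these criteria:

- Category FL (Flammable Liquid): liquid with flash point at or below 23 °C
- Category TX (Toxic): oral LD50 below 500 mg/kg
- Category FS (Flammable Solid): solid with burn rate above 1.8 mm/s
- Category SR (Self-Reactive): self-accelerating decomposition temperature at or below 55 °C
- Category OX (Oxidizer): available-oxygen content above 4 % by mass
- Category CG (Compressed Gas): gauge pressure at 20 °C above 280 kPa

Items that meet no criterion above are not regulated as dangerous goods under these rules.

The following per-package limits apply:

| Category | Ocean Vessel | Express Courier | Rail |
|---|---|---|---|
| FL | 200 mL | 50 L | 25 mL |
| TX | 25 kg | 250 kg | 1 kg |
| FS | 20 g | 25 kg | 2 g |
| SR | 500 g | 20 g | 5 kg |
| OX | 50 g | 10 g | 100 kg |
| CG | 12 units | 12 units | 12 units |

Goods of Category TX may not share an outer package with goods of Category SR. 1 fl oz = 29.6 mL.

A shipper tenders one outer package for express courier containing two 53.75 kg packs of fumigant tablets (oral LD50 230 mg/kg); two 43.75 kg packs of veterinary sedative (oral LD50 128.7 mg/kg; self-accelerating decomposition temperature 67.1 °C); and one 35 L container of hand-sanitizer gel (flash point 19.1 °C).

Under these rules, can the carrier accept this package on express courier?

The fumigant tablets have oral LD50 230 mg/kg, which is < 500 mg/kg, so they are Category TX (Toxic).
With oral LD50 128.7 mg/kg (< 500 mg/kg), the veterinary sedative falls in Category TX.
Flash point 19.1 °C meets the Category FL criterion (Flammable Liquid), so the hand-sanitizer gel is Category FL.
Category TX net quantity: (two 53.75 kg packs = 107.5 kg) + (two 43.75 kg packs = 87.5 kg) = 195 kg.
195 kg ≤ 250 kg (express courier limit, Category TX) — within limit.
Category FL quantity: 35 L.
35 L is within the express courier limit of 50 L for Category FL.
The segregation rule (Category TX with Category SR) does not apply to Category TX with Category FL.
Every hazard category is within its express courier limit and no segregation rule is violated.

Yes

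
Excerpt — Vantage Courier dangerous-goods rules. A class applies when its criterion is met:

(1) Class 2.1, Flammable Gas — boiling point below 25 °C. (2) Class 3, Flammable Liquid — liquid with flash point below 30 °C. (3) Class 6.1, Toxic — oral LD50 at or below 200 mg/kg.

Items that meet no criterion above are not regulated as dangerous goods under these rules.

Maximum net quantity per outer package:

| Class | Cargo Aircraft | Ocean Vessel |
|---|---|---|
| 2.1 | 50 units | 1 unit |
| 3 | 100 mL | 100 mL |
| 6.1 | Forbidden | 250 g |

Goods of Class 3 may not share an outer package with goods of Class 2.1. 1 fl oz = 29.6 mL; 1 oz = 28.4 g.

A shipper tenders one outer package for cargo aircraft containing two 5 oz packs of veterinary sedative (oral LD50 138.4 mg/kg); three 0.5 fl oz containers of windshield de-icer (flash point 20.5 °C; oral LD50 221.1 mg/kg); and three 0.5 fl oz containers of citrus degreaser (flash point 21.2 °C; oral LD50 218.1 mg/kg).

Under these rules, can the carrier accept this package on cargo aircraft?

Oral LD50 138.4 mg/kg meets the Class 6.1 criterion (Toxic), so the veterinary sedative is Class 6.1.
With flash point 20.5 °C (< 30 °C), the windshield de-icer falls in Class 3.
The citrus degreaser has flash point 21.2 °C, which is < 30 °C, so it is Class 3 (Flammable Liquid).
Total Class 3: (three 0.5 fl oz containers = 44.4 mL) + (three 0.5 fl oz containers = 44.4 mL) = 88.8 mL.
88.8 mL ≤ 100 mL (cargo aircraft limit, Class 3) — within limit.
Class 6.1 quantity: two 5 oz packs = 284 g.
Class 6.1 is Forbidden by cargo aircraft.
The segregation rule (Class 3 with Class 2.1) does not apply to Class 3 with Class 6.1.

No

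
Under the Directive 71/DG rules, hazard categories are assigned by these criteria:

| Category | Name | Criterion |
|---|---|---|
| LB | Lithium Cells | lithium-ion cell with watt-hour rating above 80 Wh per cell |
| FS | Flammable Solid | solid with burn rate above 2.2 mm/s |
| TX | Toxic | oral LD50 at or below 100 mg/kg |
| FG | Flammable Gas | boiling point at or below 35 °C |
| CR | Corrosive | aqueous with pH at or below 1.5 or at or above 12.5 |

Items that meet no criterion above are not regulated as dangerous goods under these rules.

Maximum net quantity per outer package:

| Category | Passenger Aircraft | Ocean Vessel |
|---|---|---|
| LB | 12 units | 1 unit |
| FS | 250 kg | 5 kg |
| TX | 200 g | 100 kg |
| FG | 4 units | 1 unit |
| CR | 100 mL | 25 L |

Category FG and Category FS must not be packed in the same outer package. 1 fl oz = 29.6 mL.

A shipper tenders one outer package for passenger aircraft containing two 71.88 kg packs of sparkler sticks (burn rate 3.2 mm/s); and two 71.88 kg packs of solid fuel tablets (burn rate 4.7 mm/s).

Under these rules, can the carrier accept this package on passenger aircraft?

No

Burn rate 3.2 mm/s meets the Category FS criterion (Flammable Solid), so the sparkler sticks are Category FS.
The solid fuel tablets have burn rate 4.7 mm/s, which is > 2.2 mm/s, so they are Category FS (Flammable Solid).
Total Category FS: (two 71.88 kg packs = 143.76 kg) + (two 71.88 kg packs = 143.76 kg) = 287.52 kg.
287.52 kg exceeds the passenger aircraft limit of 250 kg for Category FS.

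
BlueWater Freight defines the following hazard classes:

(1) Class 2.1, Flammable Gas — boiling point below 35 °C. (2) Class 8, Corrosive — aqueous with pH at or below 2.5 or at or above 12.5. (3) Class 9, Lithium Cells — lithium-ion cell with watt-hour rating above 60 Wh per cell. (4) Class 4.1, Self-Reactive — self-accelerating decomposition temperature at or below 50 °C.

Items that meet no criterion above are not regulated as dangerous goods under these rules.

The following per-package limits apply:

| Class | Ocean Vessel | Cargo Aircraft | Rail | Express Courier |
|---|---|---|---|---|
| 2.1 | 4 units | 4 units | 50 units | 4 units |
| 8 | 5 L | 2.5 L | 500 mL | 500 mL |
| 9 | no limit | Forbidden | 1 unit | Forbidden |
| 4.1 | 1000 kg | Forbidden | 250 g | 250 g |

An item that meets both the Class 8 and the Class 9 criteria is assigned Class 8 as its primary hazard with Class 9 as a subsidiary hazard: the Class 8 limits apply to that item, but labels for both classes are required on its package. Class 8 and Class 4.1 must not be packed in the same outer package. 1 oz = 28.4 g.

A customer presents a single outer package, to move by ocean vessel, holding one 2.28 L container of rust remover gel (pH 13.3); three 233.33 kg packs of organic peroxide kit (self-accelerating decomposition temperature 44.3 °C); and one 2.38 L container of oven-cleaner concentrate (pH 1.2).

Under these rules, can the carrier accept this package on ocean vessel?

The rust remover gel has pH 13.3, which is ≥ 12.5, so it is Class 8 (Corrosive).
The organic peroxide kit has self-accelerating decomposition temperature 44.3 °C, which is ≤ 50 °C, so it is Class 4.1 (Self-Reactive).
pH 1.2 meets the Class 8 criterion (Corrosive), so the oven-cleaner concentrate is Class 8.
Total Class 8: 2.28 L + 2.38 L = 4.66 L.
4.66 L ≤ 5 L (ocean vessel limit, Class 8) — within limit.
Class 4.1 quantity: three 233.33 kg packs = 699.99 kg.
699.99 kg ≤ 1000 kg (ocean vessel limit, Class 4.1) — within limit.
Class 8 and Class 4.1 may not share an outer package.

No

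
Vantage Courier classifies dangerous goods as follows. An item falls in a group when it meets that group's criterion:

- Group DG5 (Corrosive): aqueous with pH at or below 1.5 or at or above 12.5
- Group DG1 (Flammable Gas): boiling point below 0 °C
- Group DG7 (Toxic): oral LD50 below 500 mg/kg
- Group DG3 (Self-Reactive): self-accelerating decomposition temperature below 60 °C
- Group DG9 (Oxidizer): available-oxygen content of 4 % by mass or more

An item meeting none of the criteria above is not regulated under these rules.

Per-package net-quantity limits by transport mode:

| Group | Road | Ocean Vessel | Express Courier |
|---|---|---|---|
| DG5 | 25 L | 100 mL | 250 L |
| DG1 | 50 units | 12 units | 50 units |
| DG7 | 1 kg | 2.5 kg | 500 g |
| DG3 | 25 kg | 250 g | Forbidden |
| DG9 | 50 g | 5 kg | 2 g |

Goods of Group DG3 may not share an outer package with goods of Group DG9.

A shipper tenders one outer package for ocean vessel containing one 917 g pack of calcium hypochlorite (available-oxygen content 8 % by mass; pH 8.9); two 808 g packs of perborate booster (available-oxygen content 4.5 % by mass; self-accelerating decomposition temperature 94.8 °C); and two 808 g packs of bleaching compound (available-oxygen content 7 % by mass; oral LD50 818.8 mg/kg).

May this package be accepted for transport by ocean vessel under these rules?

With available-oxygen content 8 % by mass (≥ 4 % by mass), the calcium hypochlorite falls in Group DG9.
Available-oxygen content 4.5 % by mass meets the Group DG9 criterion (Oxidizer), so the perborate booster is Group DG9.
Bleaching compound: available-oxygen content 7 % by mass ≥ 4 % by mass → Group DG9 (Oxidizer).
Group DG9 net quantity: 917 g + (two 808 g packs = 1.616 kg) + (two 808 g packs = 1.616 kg) = 4.149 kg.
4.149 kg ≤ 5 kg (ocean vessel limit, Group DG9) — within limit.

Yes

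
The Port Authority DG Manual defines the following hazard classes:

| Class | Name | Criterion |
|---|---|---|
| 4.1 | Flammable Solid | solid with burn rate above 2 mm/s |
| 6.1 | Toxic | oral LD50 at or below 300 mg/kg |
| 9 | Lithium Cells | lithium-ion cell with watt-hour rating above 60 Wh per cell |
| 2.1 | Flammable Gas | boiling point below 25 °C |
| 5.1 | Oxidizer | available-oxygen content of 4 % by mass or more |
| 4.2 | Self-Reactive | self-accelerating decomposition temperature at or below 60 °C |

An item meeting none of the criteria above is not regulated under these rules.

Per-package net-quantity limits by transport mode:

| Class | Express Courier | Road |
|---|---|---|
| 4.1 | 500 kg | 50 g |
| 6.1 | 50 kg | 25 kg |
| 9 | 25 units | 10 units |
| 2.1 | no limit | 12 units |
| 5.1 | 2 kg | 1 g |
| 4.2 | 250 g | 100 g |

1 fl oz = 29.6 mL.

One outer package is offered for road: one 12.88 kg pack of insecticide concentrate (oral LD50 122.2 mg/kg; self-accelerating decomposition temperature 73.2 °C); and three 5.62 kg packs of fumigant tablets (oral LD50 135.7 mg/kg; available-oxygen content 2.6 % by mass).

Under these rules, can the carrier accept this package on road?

No

With oral LD50 122.2 mg/kg (≤ 300 mg/kg), the insecticide concentrate falls in Class 6.1.
With oral LD50 135.7 mg/kg (≤ 300 mg/kg), the fumigant tablets fall in Class 6.1.
Total Class 6.1: 12.88 kg + (three 5.62 kg packs = 16.86 kg) = 29.74 kg.
29.74 kg exceeds the road limit of 25 kg for Class 6.1.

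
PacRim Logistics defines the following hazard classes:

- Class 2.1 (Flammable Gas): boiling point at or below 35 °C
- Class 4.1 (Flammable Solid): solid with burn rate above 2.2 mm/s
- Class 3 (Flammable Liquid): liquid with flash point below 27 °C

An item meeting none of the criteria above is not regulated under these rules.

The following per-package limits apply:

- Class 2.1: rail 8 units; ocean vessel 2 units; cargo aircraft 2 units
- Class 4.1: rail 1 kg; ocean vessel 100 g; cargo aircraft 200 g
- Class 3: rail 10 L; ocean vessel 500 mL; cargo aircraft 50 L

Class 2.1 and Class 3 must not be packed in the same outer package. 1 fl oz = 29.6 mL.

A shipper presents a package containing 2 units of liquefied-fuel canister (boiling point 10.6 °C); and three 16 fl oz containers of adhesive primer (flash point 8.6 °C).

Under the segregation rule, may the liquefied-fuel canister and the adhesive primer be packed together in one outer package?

With boiling point 10.6 °C (≤ 35 °C), the liquefied-fuel canister falls in Class 2.1.
The adhesive primer has flash point 8.6 °C, which is < 27 °C, so it is Class 3 (Flammable Liquid).
Class 2.1 and Class 3 may not share an outer package.

No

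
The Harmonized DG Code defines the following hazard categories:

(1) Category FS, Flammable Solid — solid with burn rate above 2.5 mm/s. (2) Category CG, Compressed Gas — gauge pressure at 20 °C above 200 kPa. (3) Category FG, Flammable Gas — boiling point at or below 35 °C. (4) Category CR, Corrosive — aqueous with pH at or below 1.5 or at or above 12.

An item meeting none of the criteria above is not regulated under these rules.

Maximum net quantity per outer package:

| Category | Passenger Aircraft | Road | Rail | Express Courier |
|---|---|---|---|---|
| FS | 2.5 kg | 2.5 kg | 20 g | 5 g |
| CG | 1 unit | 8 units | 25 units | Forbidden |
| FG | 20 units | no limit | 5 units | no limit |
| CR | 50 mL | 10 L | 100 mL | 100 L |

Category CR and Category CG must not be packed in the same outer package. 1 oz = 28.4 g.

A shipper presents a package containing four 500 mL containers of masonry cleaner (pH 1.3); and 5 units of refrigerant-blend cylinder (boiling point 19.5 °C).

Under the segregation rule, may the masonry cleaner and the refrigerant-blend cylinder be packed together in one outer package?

Yes

With pH 1.3 (≤ 1.5), the masonry cleaner falls in Category CR.
Refrigerant-blend cylinder: boiling point 19.5 °C ≤ 35 °C → Category FG (Flammable Gas).
No segregation rule bars Category CR with Category FG.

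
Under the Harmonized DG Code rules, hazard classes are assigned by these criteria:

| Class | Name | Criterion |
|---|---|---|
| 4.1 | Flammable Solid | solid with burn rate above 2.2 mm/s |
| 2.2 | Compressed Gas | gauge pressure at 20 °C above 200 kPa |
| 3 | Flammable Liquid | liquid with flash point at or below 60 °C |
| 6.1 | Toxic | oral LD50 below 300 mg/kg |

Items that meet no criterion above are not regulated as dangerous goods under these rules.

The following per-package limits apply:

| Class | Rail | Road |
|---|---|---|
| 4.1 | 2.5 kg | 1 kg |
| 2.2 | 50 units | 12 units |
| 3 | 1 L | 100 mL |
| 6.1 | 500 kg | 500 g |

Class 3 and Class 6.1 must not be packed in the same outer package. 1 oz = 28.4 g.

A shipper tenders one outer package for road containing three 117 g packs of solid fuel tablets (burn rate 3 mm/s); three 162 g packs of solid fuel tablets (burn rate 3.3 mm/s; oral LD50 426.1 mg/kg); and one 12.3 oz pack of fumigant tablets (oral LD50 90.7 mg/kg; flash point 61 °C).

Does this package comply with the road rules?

Yes

Solid fuel tablets: burn rate 3 mm/s > 2.2 mm/s → Class 4.1 (Flammable Solid).
The solid fuel tablets have burn rate 3.3 mm/s, which is > 2.2 mm/s, so they are Class 4.1 (Flammable Solid).
Fumigant tablets: oral LD50 90.7 mg/kg < 300 mg/kg → Class 6.1 (Toxic).
Class 4.1 net quantity: (three 117 g packs = 351 g) + (three 162 g packs = 486 g) = 837 g.
837 g ≤ 1 kg (road limit, Class 4.1) — within limit.
Class 6.1 quantity: one 12.3 oz pack = 349.32 g.
349.32 g is within the road limit of 500 g for Class 6.1.
The segregation rule (Class 3 with Class 6.1) does not apply to Class 4.1 with Class 6.1.
Every hazard class is within its road limit and no segregation rule is violated.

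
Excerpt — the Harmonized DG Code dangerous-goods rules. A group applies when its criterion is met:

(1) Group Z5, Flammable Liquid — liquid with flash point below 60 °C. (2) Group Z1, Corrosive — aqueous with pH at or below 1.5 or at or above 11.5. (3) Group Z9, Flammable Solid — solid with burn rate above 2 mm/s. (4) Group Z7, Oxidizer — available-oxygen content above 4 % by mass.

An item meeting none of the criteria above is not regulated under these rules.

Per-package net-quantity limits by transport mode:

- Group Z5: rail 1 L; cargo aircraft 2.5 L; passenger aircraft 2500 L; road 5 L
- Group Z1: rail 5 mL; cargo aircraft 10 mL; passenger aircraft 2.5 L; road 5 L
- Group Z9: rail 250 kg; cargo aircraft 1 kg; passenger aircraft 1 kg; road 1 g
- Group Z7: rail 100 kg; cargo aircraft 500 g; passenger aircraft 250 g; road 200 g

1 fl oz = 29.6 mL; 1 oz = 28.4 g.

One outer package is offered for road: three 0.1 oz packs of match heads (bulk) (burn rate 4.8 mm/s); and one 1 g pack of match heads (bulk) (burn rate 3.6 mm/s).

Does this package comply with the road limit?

Match heads (bulk): burn rate 4.8 mm/s > 2 mm/s → Group Z9 (Flammable Solid).
With burn rate 3.6 mm/s (> 2 mm/s), the match heads (bulk) fall in Group Z9.
Group Z9 net quantity: (three 0.1 oz packs = 8.52 g) + 1 g = 9.52 g.
9.52 g exceeds the road limit of 1 g for Group Z9.

No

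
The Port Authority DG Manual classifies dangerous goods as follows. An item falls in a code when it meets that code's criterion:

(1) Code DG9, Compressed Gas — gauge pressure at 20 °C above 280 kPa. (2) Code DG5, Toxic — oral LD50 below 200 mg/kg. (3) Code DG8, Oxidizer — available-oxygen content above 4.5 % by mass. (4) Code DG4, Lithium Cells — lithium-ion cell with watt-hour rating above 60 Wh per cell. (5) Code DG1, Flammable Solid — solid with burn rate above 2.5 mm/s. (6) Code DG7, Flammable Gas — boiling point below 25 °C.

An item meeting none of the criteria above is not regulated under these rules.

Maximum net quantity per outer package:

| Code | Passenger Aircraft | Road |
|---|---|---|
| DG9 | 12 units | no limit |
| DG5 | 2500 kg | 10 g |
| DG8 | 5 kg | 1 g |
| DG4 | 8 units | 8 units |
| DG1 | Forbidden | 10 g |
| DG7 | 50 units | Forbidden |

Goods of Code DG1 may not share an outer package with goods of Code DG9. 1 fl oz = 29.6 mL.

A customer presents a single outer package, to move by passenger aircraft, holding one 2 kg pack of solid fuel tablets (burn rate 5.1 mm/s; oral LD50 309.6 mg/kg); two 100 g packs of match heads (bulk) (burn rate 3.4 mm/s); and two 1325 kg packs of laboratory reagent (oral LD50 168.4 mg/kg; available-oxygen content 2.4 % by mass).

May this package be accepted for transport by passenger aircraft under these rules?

No

With burn rate 5.1 mm/s (> 2.5 mm/s), the solid fuel tablets fall in Code DG1.
Match heads (bulk): burn rate 3.4 mm/s > 2.5 mm/s → Code DG1 (Flammable Solid).
Laboratory reagent: oral LD50 168.4 mg/kg < 200 mg/kg → Code DG5 (Toxic).
Total Code DG1: 2 kg + (two 100 g packs = 200 g) = 2.2 kg.
By passenger aircraft, Code DG1 is Forbidden regardless of quantity.
Code DG5 quantity: two 1325 kg packs = 2650 kg.
That exceeds the Code DG5 passenger aircraft limit of 2500 kg.
The segregation rule (Code DG1 with Code DG9) does not apply to Code DG1 with Code DG5.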